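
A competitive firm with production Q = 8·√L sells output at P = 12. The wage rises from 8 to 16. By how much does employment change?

From P·MP_L = w with MP_L = 4·L^(-1/2), the labor demand is L(w) = (48/w)^(2).
At w = 8: L = 36. At w = 16: L = 9.
ΔL = 9 − 36 = -27.

ΔL = -27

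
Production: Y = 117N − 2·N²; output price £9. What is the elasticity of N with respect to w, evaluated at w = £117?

From P·MP_N = w with MP_N = 117 − 4N, labor demand is N(w) = (117 − w/9)/4.
dN/dw = −1/(36) = -1/36.
At w = 117, N = 26, so ε = (dN/dw)·(w/N) = (-1/36)·(117/26) = -0.125.

ε = -0.125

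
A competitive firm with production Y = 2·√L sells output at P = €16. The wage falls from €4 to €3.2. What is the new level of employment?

From P·MP_L = w with MP_L = L^(-1/2), the labor demand is L(w) = (16/w)^(2).
At w = 4: L = 16. At w = 3.2: L = 25.

L* = 25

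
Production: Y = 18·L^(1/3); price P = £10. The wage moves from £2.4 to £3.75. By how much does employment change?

From P·MP_L = w with MP_L = 6·L^(-2/3), the labor demand is L(w) = (60/w)^(3/2).
At w = 2.4: L = 125. At w = 3.75: L = 64.
ΔL = 64 − 125 = -61.

ΔL = -61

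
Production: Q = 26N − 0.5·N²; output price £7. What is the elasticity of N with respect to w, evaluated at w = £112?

ε = -1.6

From P·MP_N = w with MP_N = 26 − N, labor demand is N(w) = 26 − w/7.
dN/dw = −1/(7) = -1/7.
At w = 112, N = 10, so ε = (dN/dw)·(w/N) = (-1/7)·(112/10) = -1.6.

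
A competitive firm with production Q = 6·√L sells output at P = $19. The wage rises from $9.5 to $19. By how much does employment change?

From P·MP_L = w with MP_L = 3·L^(-1/2), the labor demand is L(w) = (57/w)^(2).
At w = 9.5: L = 36. At w = 19: L = 9.
ΔL = 9 − 36 = -27.

ΔL = -27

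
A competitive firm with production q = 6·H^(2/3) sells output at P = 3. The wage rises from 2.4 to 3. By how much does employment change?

ΔH = -61

From P·MP_H = w with MP_H = 4·H^(-1/3), the labor demand is H(w) = (12/w)^(3).
At w = 2.4: H = 125. At w = 3: H = 64.
ΔH = 64 − 125 = -61.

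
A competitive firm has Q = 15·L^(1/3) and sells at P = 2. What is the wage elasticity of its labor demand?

MP_L = (1/3)·15·L^(-2/3), so P·MP_L = w gives 10·L^(-2/3) = w.
Solving, L(w) = (10/w)^(3/2). This is a constant-elasticity form: L ∝ w^(−3/2), so ε = −3/2.

ε = -1.5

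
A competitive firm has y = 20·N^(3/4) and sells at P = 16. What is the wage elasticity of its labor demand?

MP_N = (3/4)·20·N^(-1/4), so P·MP_N = w gives 240·N^(-1/4) = w.
Solving, N(w) = (240/w)^(4). This is a constant-elasticity form: N ∝ w^(−4), so ε = −4.

ε = -4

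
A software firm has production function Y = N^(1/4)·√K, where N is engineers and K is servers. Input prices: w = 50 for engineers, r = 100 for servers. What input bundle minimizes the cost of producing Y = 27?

Cost minimization requires the marginal rate of technical substitution to equal the input-price ratio: MP_N/MP_K = w/r.
Here MP_N/MP_K = (1/4)·(K/N)/(1/2) = 0.5·(K/N). Setting this equal to 50/100 = 0.5 gives K = N.
Substituting into Y = 27: N^(1/4)·(N)^(1/2) = 27.
Solving, N = 81 and K = 81.

N* = 81, K* = 81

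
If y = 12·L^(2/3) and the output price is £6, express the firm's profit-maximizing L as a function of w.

L(w) = 110592/w³

MP_L = (2/3)·12·L^(-1/3) = 8·L^(-1/3).
Setting P·MP_L = w: 48·L^(-1/3) = w.
Solving for L: L^(-1/3) = w/48, so L = (48/w)^(3).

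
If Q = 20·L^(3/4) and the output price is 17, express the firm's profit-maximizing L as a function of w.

MP_L = (3/4)·20·L^(-1/4) = 15·L^(-1/4).
Setting P·MP_L = w: 255·L^(-1/4) = w.
Solving for L: L^(-1/4) = w/255, so L = (255/w)^(4).

L(w) = (255/w)^(4)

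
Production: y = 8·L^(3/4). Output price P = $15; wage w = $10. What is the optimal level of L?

L* = 6561

MP_L = (3/4)·8·L^(-1/4) = 6·L^(-1/4).
Profit maximization for a price taker requires P·MP_L = w: 15·6·L^(-1/4) = 10.
So L^(-1/4) = 1/9, which gives L = 6561.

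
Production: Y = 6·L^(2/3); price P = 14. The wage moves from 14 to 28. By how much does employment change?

From P·MP_L = w with MP_L = 4·L^(-1/3), the labor demand is L(w) = (56/w)^(3).
At w = 14: L = 64. At w = 28: L = 8.
ΔL = 8 − 64 = -56.

ΔL = -56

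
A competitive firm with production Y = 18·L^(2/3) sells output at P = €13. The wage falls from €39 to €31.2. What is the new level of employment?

L* = 125

From P·MP_L = w with MP_L = 12·L^(-1/3), the labor demand is L(w) = (156/w)^(3).
At w = 39: L = 64. At w = 31.2: L = 125.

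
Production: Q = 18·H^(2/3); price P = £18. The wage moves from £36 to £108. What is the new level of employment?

H* = 8

From P·MP_H = w with MP_H = 12·H^(-1/3), the labor demand is H(w) = (216/w)^(3).
At w = 36: H = 216. At w = 108: H = 8.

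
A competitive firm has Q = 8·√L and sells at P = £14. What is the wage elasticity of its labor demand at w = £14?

MP_L = (1/2)·8·L^(-1/2), so P·MP_L = w gives 56·L^(-1/2) = w.
Solving, L(w) = (56/w)^(2). This is a constant-elasticity form: L ∝ w^(−2), so ε = −2.

ε = -2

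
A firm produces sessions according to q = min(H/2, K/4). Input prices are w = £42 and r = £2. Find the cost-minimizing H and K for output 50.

With a fixed-proportions technology, the cost-minimizing bundle uses no slack in either input: H/2 = K/4 = q.
So H = 2·50 = 100 and K = 4·50 = 200.

H* = 100, K* = 200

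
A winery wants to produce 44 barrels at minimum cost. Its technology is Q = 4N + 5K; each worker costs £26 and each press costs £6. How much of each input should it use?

The inputs are perfect substitutes, so the firm uses whichever has the lower cost per unit of output.
Cost per unit of output via N is w/4 = 6.5; via K it is r/5 = 1.2. K is cheaper.
Producing Q = 44 with K alone: N = 0, K = 8.8.

N* = 0, K* = 8.8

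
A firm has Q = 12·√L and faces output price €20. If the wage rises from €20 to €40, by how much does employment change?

From P·MP_L = w with MP_L = 6·L^(-1/2), the labor demand is L(w) = (120/w)^(2).
At w = 20: L = 36. At w = 40: L = 9.
ΔL = 9 − 36 = -27.

ΔL = -27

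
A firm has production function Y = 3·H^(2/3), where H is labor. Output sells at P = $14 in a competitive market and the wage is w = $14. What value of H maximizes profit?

MP_H = (2/3)·3·H^(-1/3) = 2·H^(-1/3).
Profit maximization for a price taker requires P·MP_H = w: 14·2·H^(-1/3) = 14.
So H^(-1/3) = 0.5, which gives H = 8.

H* = 8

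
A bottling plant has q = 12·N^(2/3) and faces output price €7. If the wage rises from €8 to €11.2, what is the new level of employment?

From P·MP_N = w with MP_N = 8·N^(-1/3), the labor demand is N(w) = (56/w)^(3).
At w = 8: N = 343. At w = 11.2: N = 125.

N* = 125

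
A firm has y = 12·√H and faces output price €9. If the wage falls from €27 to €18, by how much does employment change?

ΔH = 5

From P·MP_H = w with MP_H = 6·H^(-1/2), the labor demand is H(w) = (54/w)^(2).
At w = 27: H = 4. At w = 18: H = 9.
ΔH = 9 − 4 = 5.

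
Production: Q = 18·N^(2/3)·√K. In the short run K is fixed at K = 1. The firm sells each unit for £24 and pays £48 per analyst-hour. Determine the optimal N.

With K = 1, MP_N = (2/3)·18·N^(-1/3)·1^(1/2) = 12·N^(-1/3).
Profit maximization for a price taker requires P·MP_N = w: 24·12·N^(-1/3) = 48.
So N^(-1/3) = 1/6, which gives N = 216.

N* = 216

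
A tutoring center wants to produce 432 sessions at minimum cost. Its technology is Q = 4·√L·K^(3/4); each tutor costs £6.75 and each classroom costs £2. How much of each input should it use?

Cost minimization requires the marginal rate of technical substitution to equal the input-price ratio: MP_L/MP_K = w/r.
Here MP_L/MP_K = (1/2)·(K/L)/(3/4) = (2/3)·(K/L). Setting this equal to 6.75/2 = 3.375 gives K = 5.0625L.
Substituting into Q = 432: 4·L^(1/2)·(5.0625L)^(3/4) = 432.
Solving, L = 16 and K = 81.

L* = 16, K* = 81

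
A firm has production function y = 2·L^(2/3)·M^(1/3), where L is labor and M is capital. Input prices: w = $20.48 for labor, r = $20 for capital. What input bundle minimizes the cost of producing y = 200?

Cost minimization requires the marginal rate of technical substitution to equal the input-price ratio: MP_L/MP_M = w/r.
Here MP_L/MP_M = (2/3)·(M/L)/(1/3) = 2·(M/L). Setting this equal to 20.48/20 = 1.024 gives M = 0.512L.
Substituting into y = 200: 2·L^(2/3)·(0.512L)^(1/3) = 200.
Solving, L = 125 and M = 64.

L* = 125, M* = 64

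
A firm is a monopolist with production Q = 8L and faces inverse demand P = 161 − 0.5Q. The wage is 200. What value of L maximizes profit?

L* = 17

Marginal revenue from the inverse demand is MR = 161 − Q.
The marginal product is MP_L = 8.
A monopolist hires until marginal revenue product equals the wage: MR·MP_L = w.
(161 − 8L)·8 = 200, so L = 17.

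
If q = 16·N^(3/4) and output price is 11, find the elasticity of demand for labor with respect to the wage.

MP_N = (3/4)·16·N^(-1/4), so P·MP_N = w gives 132·N^(-1/4) = w.
Solving, N(w) = (132/w)^(4). This is a constant-elasticity form: N ∝ w^(−4), so ε = −4.

ε = -4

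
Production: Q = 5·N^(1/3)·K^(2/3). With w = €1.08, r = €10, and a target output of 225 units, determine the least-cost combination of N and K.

Cost minimization requires the marginal rate of technical substitution to equal the input-price ratio: MP_N/MP_K = w/r.
Here MP_N/MP_K = (1/3)·(K/N)/(2/3) = 0.5·(K/N). Setting this equal to 1.08/10 = 0.108 gives K = 0.216N.
Substituting into Q = 225: 5·N^(1/3)·(0.216N)^(2/3) = 225.
Solving, N = 125 and K = 27.

N* = 125, K* = 27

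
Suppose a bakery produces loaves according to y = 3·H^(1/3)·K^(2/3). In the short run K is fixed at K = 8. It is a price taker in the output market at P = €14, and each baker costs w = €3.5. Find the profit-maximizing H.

H* = 64

With K = 8, MP_H = (1/3)·3·H^(-2/3)·8^(2/3) = 4·H^(-2/3).
Profit maximization for a price taker requires P·MP_H = w: 14·4·H^(-2/3) = 3.5.
So H^(-2/3) = 0.0625, which gives H = 64.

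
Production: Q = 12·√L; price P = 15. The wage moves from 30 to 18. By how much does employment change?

From P·MP_L = w with MP_L = 6·L^(-1/2), the labor demand is L(w) = (90/w)^(2).
At w = 30: L = 9. At w = 18: L = 25.
ΔL = 25 − 9 = 16.

ΔL = 16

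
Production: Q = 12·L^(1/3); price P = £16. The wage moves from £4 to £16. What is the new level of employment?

From P·MP_L = w with MP_L = 4·L^(-2/3), the labor demand is L(w) = (64/w)^(3/2).
At w = 4: L = 64. At w = 16: L = 8.

L* = 8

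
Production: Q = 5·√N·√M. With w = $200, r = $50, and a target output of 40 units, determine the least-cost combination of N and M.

N* = 4, M* = 16

Cost minimization requires the marginal rate of technical substitution to equal the input-price ratio: MP_N/MP_M = w/r.
Here MP_N/MP_M = (1/2)·(M/N)/(1/2) = (M/N). Setting this equal to 200/50 = 4 gives M = 4N.
Substituting into Q = 40: 5·N^(1/2)·(4N)^(1/2) = 40.
Solving, N = 4 and M = 16.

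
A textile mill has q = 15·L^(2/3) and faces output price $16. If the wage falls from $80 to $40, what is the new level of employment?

L* = 64

From P·MP_L = w with MP_L = 10·L^(-1/3), the labor demand is L(w) = (160/w)^(3).
At w = 80: L = 8. At w = 40: L = 64.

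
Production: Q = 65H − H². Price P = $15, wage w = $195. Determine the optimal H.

The marginal product of H is MP_H = 65 − 2H.
A price-taking firm hires until the value of the marginal product equals the wage: P·MP_H = w, so 15·(65 − 2H) = 195.
Then 65 − 2H = 13, giving H = 26.

H* = 26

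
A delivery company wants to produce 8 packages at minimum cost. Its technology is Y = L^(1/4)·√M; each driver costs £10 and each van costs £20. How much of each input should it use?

Cost minimization requires the marginal rate of technical substitution to equal the input-price ratio: MP_L/MP_M = w/r.
Here MP_L/MP_M = (1/4)·(M/L)/(1/2) = 0.5·(M/L). Setting this equal to 10/20 = 0.5 gives M = L.
Substituting into Y = 8: L^(1/4)·(L)^(1/2) = 8.
Solving, L = 16 and M = 16.

L* = 16, M* = 16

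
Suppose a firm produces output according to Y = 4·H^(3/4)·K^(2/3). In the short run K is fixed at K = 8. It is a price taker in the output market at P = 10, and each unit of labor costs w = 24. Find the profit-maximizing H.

H* = 625

With K = 8, MP_H = (3/4)·4·H^(-1/4)·8^(2/3) = 12·H^(-1/4).
Profit maximization for a price taker requires P·MP_H = w: 10·12·H^(-1/4) = 24.
So H^(-1/4) = 0.2, which gives H = 625.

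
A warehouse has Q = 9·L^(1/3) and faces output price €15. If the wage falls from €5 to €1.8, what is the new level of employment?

L* = 125

From P·MP_L = w with MP_L = 3·L^(-2/3), the labor demand is L(w) = (45/w)^(3/2).
At w = 5: L = 27. At w = 1.8: L = 125.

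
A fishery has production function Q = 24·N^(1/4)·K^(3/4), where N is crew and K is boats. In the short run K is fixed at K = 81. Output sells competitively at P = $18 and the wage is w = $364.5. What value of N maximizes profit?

N* = 16

With K = 81, MP_N = (1/4)·24·N^(-3/4)·81^(3/4) = 162·N^(-3/4).
Profit maximization for a price taker requires P·MP_N = w: 18·162·N^(-3/4) = 364.5.
So N^(-3/4) = 0.125, which gives N = 16.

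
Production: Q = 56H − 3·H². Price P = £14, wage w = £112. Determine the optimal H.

H* = 8

The marginal product of H is MP_H = 56 − 6H.
A price-taking firm hires until the value of the marginal product equals the wage: P·MP_H = w, so 14·(56 − 6H) = 112.
Then 56 − 6H = 8, giving H = 8.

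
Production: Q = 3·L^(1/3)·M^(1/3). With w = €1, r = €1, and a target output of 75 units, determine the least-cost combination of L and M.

Cost minimization requires the marginal rate of technical substitution to equal the input-price ratio: MP_L/MP_M = w/r.
Here MP_L/MP_M = (1/3)·(M/L)/(1/3) = (M/L). Setting this equal to 1/1 = 1 gives M = L.
Substituting into Q = 75: 3·L^(1/3)·(L)^(1/3) = 75.
Solving, L = 125 and M = 125.

L* = 125, M* = 125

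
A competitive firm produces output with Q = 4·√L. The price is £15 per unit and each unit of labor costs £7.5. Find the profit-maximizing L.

L* = 16

MP_L = (1/2)·4·L^(-1/2) = 2·L^(-1/2).
Profit maximization for a price taker requires P·MP_L = w: 15·2·L^(-1/2) = 7.5.
So L^(-1/2) = 0.25, which gives L = 16.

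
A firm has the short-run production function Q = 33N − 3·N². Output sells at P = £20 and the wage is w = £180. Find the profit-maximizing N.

N* = 4

The marginal product of N is MP_N = 33 − 6N.
A price-taking firm hires until the value of the marginal product equals the wage: P·MP_N = w, so 20·(33 − 6N) = 180.
Then 33 − 6N = 9, giving N = 4.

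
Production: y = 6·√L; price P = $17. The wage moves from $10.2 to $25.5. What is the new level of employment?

L* = 4

From P·MP_L = w with MP_L = 3·L^(-1/2), the labor demand is L(w) = (51/w)^(2).
At w = 10.2: L = 25. At w = 25.5: L = 4.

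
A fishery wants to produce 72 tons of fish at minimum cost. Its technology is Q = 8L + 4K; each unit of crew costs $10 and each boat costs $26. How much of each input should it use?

L* = 9, K* = 0

The inputs are perfect substitutes, so the firm uses whichever has the lower cost per unit of output.
Cost per unit of output via L is w/8 = 1.25; via K it is r/4 = 6.5. L is cheaper.
Producing Q = 72 with L alone: L = 9, K = 0.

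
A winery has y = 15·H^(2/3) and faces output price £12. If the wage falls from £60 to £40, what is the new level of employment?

From P·MP_H = w with MP_H = 10·H^(-1/3), the labor demand is H(w) = (120/w)^(3).
At w = 60: H = 8. At w = 40: H = 27.

H* = 27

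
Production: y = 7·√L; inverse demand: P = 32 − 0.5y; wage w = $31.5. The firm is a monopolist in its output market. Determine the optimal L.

L* = 4

Marginal revenue from the inverse demand is MR = 32 − y.
The marginal product is MP_L = 3.5·L^(-1/2).
A monopolist hires until marginal revenue product equals the wage: MR·MP_L = w.
At L, y = 7·√L. Substituting and solving: (32 − 7·√L)·3.5·L^(-1/2) = 31.5 gives L = 4.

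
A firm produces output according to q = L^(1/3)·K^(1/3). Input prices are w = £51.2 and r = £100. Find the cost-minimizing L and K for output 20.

L* = 125, K* = 64

Cost minimization requires the marginal rate of technical substitution to equal the input-price ratio: MP_L/MP_K = w/r.
Here MP_L/MP_K = (1/3)·(K/L)/(1/3) = (K/L). Setting this equal to 51.2/100 = 0.512 gives K = 0.512L.
Substituting into q = 20: L^(1/3)·(0.512L)^(1/3) = 20.
Solving, L = 125 and K = 64.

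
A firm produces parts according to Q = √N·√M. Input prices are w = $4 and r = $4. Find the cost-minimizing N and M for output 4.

Cost minimization requires the marginal rate of technical substitution to equal the input-price ratio: MP_N/MP_M = w/r.
Here MP_N/MP_M = (1/2)·(M/N)/(1/2) = (M/N). Setting this equal to 4/4 = 1 gives M = N.
Substituting into Q = 4: N^(1/2)·(N)^(1/2) = 4.
Solving, N = 4 and M = 4.

N* = 4, M* = 4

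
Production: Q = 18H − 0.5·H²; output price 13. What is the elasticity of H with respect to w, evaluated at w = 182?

ε = -3.5

From P·MP_H = w with MP_H = 18 − H, labor demand is H(w) = 18 − w/13.
dH/dw = −1/(13) = -1/13.
At w = 182, H = 4, so ε = (dH/dw)·(w/H) = (-1/13)·(182/4) = -3.5.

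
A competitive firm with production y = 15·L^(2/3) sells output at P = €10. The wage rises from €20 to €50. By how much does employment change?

ΔL = -117

From P·MP_L = w with MP_L = 10·L^(-1/3), the labor demand is L(w) = (100/w)^(3).
At w = 20: L = 125. At w = 50: L = 8.
ΔL = 8 − 125 = -117.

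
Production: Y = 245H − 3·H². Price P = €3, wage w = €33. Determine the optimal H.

H* = 39

The marginal product of H is MP_H = 245 − 6H.
A price-taking firm hires until the value of the marginal product equals the wage: P·MP_H = w, so 3·(245 − 6H) = 33.
Then 245 − 6H = 11, giving H = 39.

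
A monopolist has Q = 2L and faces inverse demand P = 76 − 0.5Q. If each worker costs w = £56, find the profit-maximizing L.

Marginal revenue from the inverse demand is MR = 76 − Q.
The marginal product is MP_L = 2.
A monopolist hires until marginal revenue product equals the wage: MR·MP_L = w.
(76 − 2L)·2 = 56, so L = 24.

L* = 24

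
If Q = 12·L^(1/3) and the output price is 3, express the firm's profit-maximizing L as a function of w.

MP_L = (1/3)·12·L^(-2/3) = 4·L^(-2/3).
Setting P·MP_L = w: 12·L^(-2/3) = w.
Solving for L: L^(-2/3) = w/12, so L = (12/w)^(3/2).

L(w) = (12/w)^(3/2)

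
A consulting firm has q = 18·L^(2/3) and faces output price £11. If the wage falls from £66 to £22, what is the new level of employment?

L* = 216

From P·MP_L = w with MP_L = 12·L^(-1/3), the labor demand is L(w) = (132/w)^(3).
At w = 66: L = 8. At w = 22: L = 216.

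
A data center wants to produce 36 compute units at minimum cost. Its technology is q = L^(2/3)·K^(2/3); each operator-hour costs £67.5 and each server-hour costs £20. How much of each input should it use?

L* = 8, K* = 27

Cost minimization requires the marginal rate of technical substitution to equal the input-price ratio: MP_L/MP_K = w/r.
Here MP_L/MP_K = (2/3)·(K/L)/(2/3) = (K/L). Setting this equal to 67.5/20 = 3.375 gives K = 3.375L.
Substituting into q = 36: L^(2/3)·(3.375L)^(2/3) = 36.
Solving, L = 8 and K = 27.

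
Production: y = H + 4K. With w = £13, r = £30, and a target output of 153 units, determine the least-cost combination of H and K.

H* = 0, K* = 38.25

The inputs are perfect substitutes, so the firm uses whichever has the lower cost per unit of output.
Cost per unit of output via H is 13; via K it is 7.5. K is cheaper.
Producing y = 153 with K alone: H = 0, K = 38.25.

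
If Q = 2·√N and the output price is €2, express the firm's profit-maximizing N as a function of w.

N(w) = 4/w²

MP_N = (1/2)·2·N^(-1/2) = N^(-1/2).
Setting P·MP_N = w: 2·N^(-1/2) = w.
Solving for N: N^(-1/2) = w/2, so N = (2/w)^(2).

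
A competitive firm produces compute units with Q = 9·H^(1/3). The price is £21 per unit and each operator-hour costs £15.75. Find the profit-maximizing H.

MP_H = (1/3)·9·H^(-2/3) = 3·H^(-2/3).
Profit maximization for a price taker requires P·MP_H = w: 21·3·H^(-2/3) = 15.75.
So H^(-2/3) = 0.25, which gives H = 8.

H* = 8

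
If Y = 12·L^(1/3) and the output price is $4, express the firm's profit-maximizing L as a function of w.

L(w) = (16/w)^(3/2)

MP_L = (1/3)·12·L^(-2/3) = 4·L^(-2/3).
Setting P·MP_L = w: 16·L^(-2/3) = w.
Solving for L: L^(-2/3) = w/16, so L = (16/w)^(3/2).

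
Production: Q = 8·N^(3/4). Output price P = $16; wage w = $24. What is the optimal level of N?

N* = 256

MP_N = (3/4)·8·N^(-1/4) = 6·N^(-1/4).
Profit maximization for a price taker requires P·MP_N = w: 16·6·N^(-1/4) = 24.
So N^(-1/4) = 0.25, which gives N = 256.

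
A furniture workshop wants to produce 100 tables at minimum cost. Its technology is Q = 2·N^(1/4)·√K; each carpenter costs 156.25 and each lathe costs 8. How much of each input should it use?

N* = 16, K* = 625

Cost minimization requires the marginal rate of technical substitution to equal the input-price ratio: MP_N/MP_K = w/r.
Here MP_N/MP_K = (1/4)·(K/N)/(1/2) = 0.5·(K/N). Setting this equal to 156.25/8 = 19.53125 gives K = 39.0625N.
Substituting into Q = 100: 2·N^(1/4)·(39.0625N)^(1/2) = 100.
Solving, N = 16 and K = 625.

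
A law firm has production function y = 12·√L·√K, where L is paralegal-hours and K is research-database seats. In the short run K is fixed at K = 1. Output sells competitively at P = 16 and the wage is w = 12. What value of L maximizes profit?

L* = 64

With K = 1, MP_L = (1/2)·12·L^(-1/2)·1^(1/2) = 6·L^(-1/2).
Profit maximization for a price taker requires P·MP_L = w: 16·6·L^(-1/2) = 12.
So L^(-1/2) = 0.125, which gives L = 64.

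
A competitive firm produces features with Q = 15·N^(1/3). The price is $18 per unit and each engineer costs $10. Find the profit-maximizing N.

MP_N = (1/3)·15·N^(-2/3) = 5·N^(-2/3).
Profit maximization for a price taker requires P·MP_N = w: 18·5·N^(-2/3) = 10.
So N^(-2/3) = 1/9, which gives N = 27.

N* = 27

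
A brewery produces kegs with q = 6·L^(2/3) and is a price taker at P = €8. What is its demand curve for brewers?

L(w) = 32768/w³

MP_L = (2/3)·6·L^(-1/3) = 4·L^(-1/3).
Setting P·MP_L = w: 32·L^(-1/3) = w.
Solving for L: L^(-1/3) = w/32, so L = (32/w)^(3).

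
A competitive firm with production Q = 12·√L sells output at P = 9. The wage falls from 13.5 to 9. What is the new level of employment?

From P·MP_L = w with MP_L = 6·L^(-1/2), the labor demand is L(w) = (54/w)^(2).
At w = 13.5: L = 16. At w = 9: L = 36.

L* = 36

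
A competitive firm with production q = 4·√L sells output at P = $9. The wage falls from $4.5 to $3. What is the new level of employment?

L* = 36

From P·MP_L = w with MP_L = 2·L^(-1/2), the labor demand is L(w) = (18/w)^(2).
At w = 4.5: L = 16. At w = 3: L = 36.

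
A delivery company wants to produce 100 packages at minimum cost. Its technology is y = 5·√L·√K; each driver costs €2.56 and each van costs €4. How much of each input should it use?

Cost minimization requires the marginal rate of technical substitution to equal the input-price ratio: MP_L/MP_K = w/r.
Here MP_L/MP_K = (1/2)·(K/L)/(1/2) = (K/L). Setting this equal to 2.56/4 = 0.64 gives K = 0.64L.
Substituting into y = 100: 5·L^(1/2)·(0.64L)^(1/2) = 100.
Solving, L = 25 and K = 16.

L* = 25, K* = 16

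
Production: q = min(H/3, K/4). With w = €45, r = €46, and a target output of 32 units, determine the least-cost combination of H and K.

With a fixed-proportions technology, the cost-minimizing bundle uses no slack in either input: H/3 = K/4 = q.
So H = 3·32 = 96 and K = 4·32 = 128.

H* = 96, K* = 128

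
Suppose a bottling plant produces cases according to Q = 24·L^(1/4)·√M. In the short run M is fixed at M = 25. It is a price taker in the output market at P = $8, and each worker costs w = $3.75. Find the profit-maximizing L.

L* = 256

With M = 25, MP_L = (1/4)·24·L^(-3/4)·25^(1/2) = 30·L^(-3/4).
Profit maximization for a price taker requires P·MP_L = w: 8·30·L^(-3/4) = 3.75.
So L^(-3/4) = 0.015625, which gives L = 256.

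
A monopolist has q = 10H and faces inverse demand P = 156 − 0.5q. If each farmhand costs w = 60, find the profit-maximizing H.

H* = 15

Marginal revenue from the inverse demand is MR = 156 − q.
The marginal product is MP_H = 10.
A monopolist hires until marginal revenue product equals the wage: MR·MP_H = w.
(156 − 10H)·10 = 60, so H = 15.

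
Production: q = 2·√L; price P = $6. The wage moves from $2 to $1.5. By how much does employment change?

ΔL = 7

From P·MP_L = w with MP_L = L^(-1/2), the labor demand is L(w) = (6/w)^(2).
At w = 2: L = 9. At w = 1.5: L = 16.
ΔL = 16 − 9 = 7.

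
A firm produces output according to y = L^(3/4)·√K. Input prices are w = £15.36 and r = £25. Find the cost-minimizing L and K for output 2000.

L* = 625, K* = 256

Cost minimization requires the marginal rate of technical substitution to equal the input-price ratio: MP_L/MP_K = w/r.
Here MP_L/MP_K = (3/4)·(K/L)/(1/2) = 1.5·(K/L). Setting this equal to 15.36/25 = 0.6144 gives K = 0.4096L.
Substituting into y = 2000: L^(3/4)·(0.4096L)^(1/2) = 2000.
Solving, L = 625 and K = 256.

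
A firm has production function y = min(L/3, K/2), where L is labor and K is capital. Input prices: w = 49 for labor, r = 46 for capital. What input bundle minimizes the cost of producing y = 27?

L* = 81, K* = 54

With a fixed-proportions technology, the cost-minimizing bundle uses no slack in either input: L/3 = K/2 = y.
So L = 3·27 = 81 and K = 2·27 = 54.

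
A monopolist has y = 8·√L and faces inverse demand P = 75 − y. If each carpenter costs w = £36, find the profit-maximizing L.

L* = 9

Marginal revenue from the inverse demand is MR = 75 − 2y.
The marginal product is MP_L = 4·L^(-1/2).
A monopolist hires until marginal revenue product equals the wage: MR·MP_L = w.
At L, y = 8·√L. Substituting and solving: (75 − 16·√L)·4·L^(-1/2) = 36 gives L = 9.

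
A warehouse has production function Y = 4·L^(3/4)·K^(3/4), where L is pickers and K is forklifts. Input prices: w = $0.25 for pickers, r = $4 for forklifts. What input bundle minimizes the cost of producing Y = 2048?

L* = 256, K* = 16

Cost minimization requires the marginal rate of technical substitution to equal the input-price ratio: MP_L/MP_K = w/r.
Here MP_L/MP_K = (3/4)·(K/L)/(3/4) = (K/L). Setting this equal to 0.25/4 = 0.0625 gives K = 0.0625L.
Substituting into Y = 2048: 4·L^(3/4)·(0.0625L)^(3/4) = 2048.
Solving, L = 256 and K = 16.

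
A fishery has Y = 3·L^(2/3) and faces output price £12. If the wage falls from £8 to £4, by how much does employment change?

From P·MP_L = w with MP_L = 2·L^(-1/3), the labor demand is L(w) = (24/w)^(3).
At w = 8: L = 27. At w = 4: L = 216.
ΔL = 216 − 27 = 189.

ΔL = 189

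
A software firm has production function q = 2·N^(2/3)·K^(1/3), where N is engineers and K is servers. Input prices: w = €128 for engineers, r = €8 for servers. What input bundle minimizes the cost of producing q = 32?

N* = 8, K* = 64

Cost minimization requires the marginal rate of technical substitution to equal the input-price ratio: MP_N/MP_K = w/r.
Here MP_N/MP_K = (2/3)·(K/N)/(1/3) = 2·(K/N). Setting this equal to 128/8 = 16 gives K = 8N.
Substituting into q = 32: 2·N^(2/3)·(8N)^(1/3) = 32.
Solving, N = 8 and K = 64.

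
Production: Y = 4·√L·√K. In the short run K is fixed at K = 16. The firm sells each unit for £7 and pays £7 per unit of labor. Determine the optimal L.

L* = 64

With K = 16, MP_L = (1/2)·4·L^(-1/2)·16^(1/2) = 8·L^(-1/2).
Profit maximization for a price taker requires P·MP_L = w: 7·8·L^(-1/2) = 7.
So L^(-1/2) = 0.125, which gives L = 64.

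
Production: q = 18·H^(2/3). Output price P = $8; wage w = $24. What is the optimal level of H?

MP_H = (2/3)·18·H^(-1/3) = 12·H^(-1/3).
Profit maximization for a price taker requires P·MP_H = w: 8·12·H^(-1/3) = 24.
So H^(-1/3) = 0.25, which gives H = 64.

H* = 64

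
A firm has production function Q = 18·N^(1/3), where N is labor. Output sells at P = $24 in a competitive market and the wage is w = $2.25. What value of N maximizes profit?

N* = 512

MP_N = (1/3)·18·N^(-2/3) = 6·N^(-2/3).
Profit maximization for a price taker requires P·MP_N = w: 24·6·N^(-2/3) = 2.25.
So N^(-2/3) = 0.015625, which gives N = 512.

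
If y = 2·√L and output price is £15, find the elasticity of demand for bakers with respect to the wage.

MP_L = (1/2)·2·L^(-1/2), so P·MP_L = w gives 15·L^(-1/2) = w.
Solving, L(w) = (15/w)^(2). This is a constant-elasticity form: L ∝ w^(−2), so ε = −2.

ε = -2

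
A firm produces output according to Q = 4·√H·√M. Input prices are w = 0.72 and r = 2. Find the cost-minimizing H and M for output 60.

Cost minimization requires the marginal rate of technical substitution to equal the input-price ratio: MP_H/MP_M = w/r.
Here MP_H/MP_M = (1/2)·(M/H)/(1/2) = (M/H). Setting this equal to 0.72/2 = 0.36 gives M = 0.36H.
Substituting into Q = 60: 4·H^(1/2)·(0.36H)^(1/2) = 60.
Solving, H = 25 and M = 9.

H* = 25, M* = 9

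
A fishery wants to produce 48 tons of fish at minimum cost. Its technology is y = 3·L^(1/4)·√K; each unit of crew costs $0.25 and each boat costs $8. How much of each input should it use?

Cost minimization requires the marginal rate of technical substitution to equal the input-price ratio: MP_L/MP_K = w/r.
Here MP_L/MP_K = (1/4)·(K/L)/(1/2) = 0.5·(K/L). Setting this equal to 0.25/8 = 0.03125 gives K = 0.0625L.
Substituting into y = 48: 3·L^(1/4)·(0.0625L)^(1/2) = 48.
Solving, L = 256 and K = 16.

L* = 256, K* = 16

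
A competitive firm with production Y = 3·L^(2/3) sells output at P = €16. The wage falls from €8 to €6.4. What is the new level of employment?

From P·MP_L = w with MP_L = 2·L^(-1/3), the labor demand is L(w) = (32/w)^(3).
At w = 8: L = 64. At w = 6.4: L = 125.

L* = 125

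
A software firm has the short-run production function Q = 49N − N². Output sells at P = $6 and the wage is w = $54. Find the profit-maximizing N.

The marginal product of N is MP_N = 49 − 2N.
A price-taking firm hires until the value of the marginal product equals the wage: P·MP_N = w, so 6·(49 − 2N) = 54.
Then 49 − 2N = 9, giving N = 20.

N* = 20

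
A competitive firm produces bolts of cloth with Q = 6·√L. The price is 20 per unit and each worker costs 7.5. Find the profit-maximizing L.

MP_L = (1/2)·6·L^(-1/2) = 3·L^(-1/2).
Profit maximization for a price taker requires P·MP_L = w: 20·3·L^(-1/2) = 7.5.
So L^(-1/2) = 0.125, which gives L = 64.

L* = 64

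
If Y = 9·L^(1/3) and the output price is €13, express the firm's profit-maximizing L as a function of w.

L(w) = (39/w)^(3/2)

MP_L = (1/3)·9·L^(-2/3) = 3·L^(-2/3).
Setting P·MP_L = w: 39·L^(-2/3) = w.
Solving for L: L^(-2/3) = w/39, so L = (39/w)^(3/2).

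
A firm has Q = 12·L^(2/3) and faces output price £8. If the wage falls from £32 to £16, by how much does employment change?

ΔL = 56

From P·MP_L = w with MP_L = 8·L^(-1/3), the labor demand is L(w) = (64/w)^(3).
At w = 32: L = 8. At w = 16: L = 64.
ΔL = 64 − 8 = 56.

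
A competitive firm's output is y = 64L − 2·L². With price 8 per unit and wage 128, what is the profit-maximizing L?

L* = 12

The marginal product of L is MP_L = 64 − 4L.
A price-taking firm hires until the value of the marginal product equals the wage: P·MP_L = w, so 8·(64 − 4L) = 128.
Then 64 − 4L = 16, giving L = 12.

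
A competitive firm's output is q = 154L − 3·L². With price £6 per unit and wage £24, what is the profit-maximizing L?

The marginal product of L is MP_L = 154 − 6L.
A price-taking firm hires until the value of the marginal product equals the wage: P·MP_L = w, so 6·(154 − 6L) = 24.
Then 154 − 6L = 4, giving L = 25.

L* = 25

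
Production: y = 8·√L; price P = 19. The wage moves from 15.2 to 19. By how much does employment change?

From P·MP_L = w with MP_L = 4·L^(-1/2), the labor demand is L(w) = (76/w)^(2).
At w = 15.2: L = 25. At w = 19: L = 16.
ΔL = 16 − 25 = -9.

ΔL = -9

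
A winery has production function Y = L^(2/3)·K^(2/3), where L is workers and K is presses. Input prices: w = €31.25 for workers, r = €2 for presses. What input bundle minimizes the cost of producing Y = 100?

Cost minimization requires the marginal rate of technical substitution to equal the input-price ratio: MP_L/MP_K = w/r.
Here MP_L/MP_K = (2/3)·(K/L)/(2/3) = (K/L). Setting this equal to 31.25/2 = 15.625 gives K = 15.625L.
Substituting into Y = 100: L^(2/3)·(15.625L)^(2/3) = 100.
Solving, L = 8 and K = 125.

L* = 8, K* = 125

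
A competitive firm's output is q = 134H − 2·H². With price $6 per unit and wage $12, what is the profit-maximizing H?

The marginal product of H is MP_H = 134 − 4H.
A price-taking firm hires until the value of the marginal product equals the wage: P·MP_H = w, so 6·(134 − 4H) = 12.
Then 134 − 4H = 2, giving H = 33.

H* = 33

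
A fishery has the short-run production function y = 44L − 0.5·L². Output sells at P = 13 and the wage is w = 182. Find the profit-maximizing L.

L* = 30

The marginal product of L is MP_L = 44 − L.
A price-taking firm hires until the value of the marginal product equals the wage: P·MP_L = w, so 13·(44 − L) = 182.
Then 44 − L = 14, giving L = 30.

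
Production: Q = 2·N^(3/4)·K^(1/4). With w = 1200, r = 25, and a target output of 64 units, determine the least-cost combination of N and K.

Cost minimization requires the marginal rate of technical substitution to equal the input-price ratio: MP_N/MP_K = w/r.
Here MP_N/MP_K = (3/4)·(K/N)/(1/4) = 3·(K/N). Setting this equal to 1200/25 = 48 gives K = 16N.
Substituting into Q = 64: 2·N^(3/4)·(16N)^(1/4) = 64.
Solving, N = 16 and K = 256.

N* = 16, K* = 256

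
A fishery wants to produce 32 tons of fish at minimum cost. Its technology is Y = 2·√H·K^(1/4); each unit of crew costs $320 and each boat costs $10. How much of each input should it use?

Cost minimization requires the marginal rate of technical substitution to equal the input-price ratio: MP_H/MP_K = w/r.
Here MP_H/MP_K = (1/2)·(K/H)/(1/4) = 2·(K/H). Setting this equal to 320/10 = 32 gives K = 16H.
Substituting into Y = 32: 2·H^(1/2)·(16H)^(1/4) = 32.
Solving, H = 16 and K = 256.

H* = 16, K* = 256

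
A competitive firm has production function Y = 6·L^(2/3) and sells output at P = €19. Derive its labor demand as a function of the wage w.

L(w) = 438976/w³

MP_L = (2/3)·6·L^(-1/3) = 4·L^(-1/3).
Setting P·MP_L = w: 76·L^(-1/3) = w.
Solving for L: L^(-1/3) = w/76, so L = (76/w)^(3).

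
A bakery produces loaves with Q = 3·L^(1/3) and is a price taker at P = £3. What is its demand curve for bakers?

L(w) = (3/w)^(3/2)

MP_L = (1/3)·3·L^(-2/3) = L^(-2/3).
Setting P·MP_L = w: 3·L^(-2/3) = w.
Solving for L: L^(-2/3) = w/3, so L = (3/w)^(3/2).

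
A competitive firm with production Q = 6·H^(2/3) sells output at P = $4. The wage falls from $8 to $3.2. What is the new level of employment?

H* = 125

From P·MP_H = w with MP_H = 4·H^(-1/3), the labor demand is H(w) = (16/w)^(3).
At w = 8: H = 8. At w = 3.2: H = 125.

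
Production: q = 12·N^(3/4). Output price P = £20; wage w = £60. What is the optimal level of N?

MP_N = (3/4)·12·N^(-1/4) = 9·N^(-1/4).
Profit maximization for a price taker requires P·MP_N = w: 20·9·N^(-1/4) = 60.
So N^(-1/4) = 1/3, which gives N = 81.

N* = 81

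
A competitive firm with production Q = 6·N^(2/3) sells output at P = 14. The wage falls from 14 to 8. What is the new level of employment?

From P·MP_N = w with MP_N = 4·N^(-1/3), the labor demand is N(w) = (56/w)^(3).
At w = 14: N = 64. At w = 8: N = 343.

N* = 343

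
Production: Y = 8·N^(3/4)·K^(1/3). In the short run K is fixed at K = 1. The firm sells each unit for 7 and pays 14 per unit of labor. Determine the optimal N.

N* = 81

With K = 1, MP_N = (3/4)·8·N^(-1/4)·1^(1/3) = 6·N^(-1/4).
Profit maximization for a price taker requires P·MP_N = w: 7·6·N^(-1/4) = 14.
So N^(-1/4) = 1/3, which gives N = 81.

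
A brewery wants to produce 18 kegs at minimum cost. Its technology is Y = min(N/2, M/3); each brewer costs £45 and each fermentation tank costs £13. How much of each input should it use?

N* = 36, M* = 54

With a fixed-proportions technology, the cost-minimizing bundle uses no slack in either input: N/2 = M/3 = Y.
So N = 2·18 = 36 and M = 3·18 = 54.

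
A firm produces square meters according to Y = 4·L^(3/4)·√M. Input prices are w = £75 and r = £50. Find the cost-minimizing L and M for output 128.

L* = 16, M* = 16

Cost minimization requires the marginal rate of technical substitution to equal the input-price ratio: MP_L/MP_M = w/r.
Here MP_L/MP_M = (3/4)·(M/L)/(1/2) = 1.5·(M/L). Setting this equal to 75/50 = 1.5 gives M = L.
Substituting into Y = 128: 4·L^(3/4)·(L)^(1/2) = 128.
Solving, L = 16 and M = 16.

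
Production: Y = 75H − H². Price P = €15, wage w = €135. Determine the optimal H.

H* = 33

The marginal product of H is MP_H = 75 − 2H.
A price-taking firm hires until the value of the marginal product equals the wage: P·MP_H = w, so 15·(75 − 2H) = 135.
Then 75 − 2H = 9, giving H = 33.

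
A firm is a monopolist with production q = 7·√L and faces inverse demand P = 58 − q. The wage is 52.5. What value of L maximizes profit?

Marginal revenue from the inverse demand is MR = 58 − 2q.
The marginal product is MP_L = 3.5·L^(-1/2).
A monopolist hires until marginal revenue product equals the wage: MR·MP_L = w.
At L, q = 7·√L. Substituting and solving: (58 − 14·√L)·3.5·L^(-1/2) = 52.5 gives L = 4.

L* = 4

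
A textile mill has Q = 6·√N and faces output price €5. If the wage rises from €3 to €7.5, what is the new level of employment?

From P·MP_N = w with MP_N = 3·N^(-1/2), the labor demand is N(w) = (15/w)^(2).
At w = 3: N = 25. At w = 7.5: N = 4.

N* = 4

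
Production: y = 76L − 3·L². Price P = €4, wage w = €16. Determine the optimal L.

The marginal product of L is MP_L = 76 − 6L.
A price-taking firm hires until the value of the marginal product equals the wage: P·MP_L = w, so 4·(76 − 6L) = 16.
Then 76 − 6L = 4, giving L = 12.

L* = 12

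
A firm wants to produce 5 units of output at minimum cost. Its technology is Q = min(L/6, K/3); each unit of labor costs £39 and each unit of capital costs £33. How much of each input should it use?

L* = 30, K* = 15

With a fixed-proportions technology, the cost-minimizing bundle uses no slack in either input: L/6 = K/3 = Q.
So L = 6·5 = 30 and K = 3·5 = 15.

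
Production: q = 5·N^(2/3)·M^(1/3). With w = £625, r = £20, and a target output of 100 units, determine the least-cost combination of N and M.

N* = 8, M* = 125

Cost minimization requires the marginal rate of technical substitution to equal the input-price ratio: MP_N/MP_M = w/r.
Here MP_N/MP_M = (2/3)·(M/N)/(1/3) = 2·(M/N). Setting this equal to 625/20 = 31.25 gives M = 15.625N.
Substituting into q = 100: 5·N^(2/3)·(15.625N)^(1/3) = 100.
Solving, N = 8 and M = 125.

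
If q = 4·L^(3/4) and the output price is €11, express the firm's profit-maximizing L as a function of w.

MP_L = (3/4)·4·L^(-1/4) = 3·L^(-1/4).
Setting P·MP_L = w: 33·L^(-1/4) = w.
Solving for L: L^(-1/4) = w/33, so L = (33/w)^(4).

L(w) = 1185921/w^(4)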